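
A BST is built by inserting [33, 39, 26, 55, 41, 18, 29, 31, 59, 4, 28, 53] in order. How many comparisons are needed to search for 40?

Search path for 40: 33 -> 39 -> 55 -> 41
Found: False
Comparisons: 4


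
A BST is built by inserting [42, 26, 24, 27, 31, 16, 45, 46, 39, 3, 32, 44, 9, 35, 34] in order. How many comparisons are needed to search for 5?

Search path for 5: 42 -> 26 -> 24 -> 16 -> 3 -> 9
Found: False
Comparisons: 6


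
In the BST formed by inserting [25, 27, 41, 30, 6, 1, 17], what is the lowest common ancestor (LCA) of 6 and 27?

Tree insertion order: [25, 27, 41, 30, 6, 1, 17]
Tree (level-order array): [25, 6, 27, 1, 17, None, 41, None, None, None, None, 30]
In a BST, the LCA of p=6, q=27 is the first node v on the
root-to-leaf path with p <= v <= q (go left if both < v, right if both > v).
Walk from root:
  at 25: 6 <= 25 <= 27, this is the LCA
LCA = 25


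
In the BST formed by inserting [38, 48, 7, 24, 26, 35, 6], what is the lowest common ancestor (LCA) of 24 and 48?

Tree insertion order: [38, 48, 7, 24, 26, 35, 6]
Tree (level-order array): [38, 7, 48, 6, 24, None, None, None, None, None, 26, None, 35]
In a BST, the LCA of p=24, q=48 is the first node v on the
root-to-leaf path with p <= v <= q (go left if both < v, right if both > v).
Walk from root:
  at 38: 24 <= 38 <= 48, this is the LCA
LCA = 38


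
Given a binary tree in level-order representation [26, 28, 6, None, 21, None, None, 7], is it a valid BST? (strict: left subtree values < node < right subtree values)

Level-order array: [26, 28, 6, None, 21, None, None, 7]
Validate using subtree bounds (lo, hi): at each node, require lo < value < hi,
then recurse left with hi=value and right with lo=value.
Preorder trace (stopping at first violation):
  at node 26 with bounds (-inf, +inf): OK
  at node 28 with bounds (-inf, 26): VIOLATION
Node 28 violates its bound: not (-inf < 28 < 26).
Result: Not a valid BST


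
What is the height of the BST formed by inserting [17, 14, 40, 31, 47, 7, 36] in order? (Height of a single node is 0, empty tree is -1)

Insertion order: [17, 14, 40, 31, 47, 7, 36]
Tree (level-order array): [17, 14, 40, 7, None, 31, 47, None, None, None, 36]
Compute height bottom-up (empty subtree = -1):
  height(7) = 1 + max(-1, -1) = 0
  height(14) = 1 + max(0, -1) = 1
  height(36) = 1 + max(-1, -1) = 0
  height(31) = 1 + max(-1, 0) = 1
  height(47) = 1 + max(-1, -1) = 0
  height(40) = 1 + max(1, 0) = 2
  height(17) = 1 + max(1, 2) = 3
Height = 3


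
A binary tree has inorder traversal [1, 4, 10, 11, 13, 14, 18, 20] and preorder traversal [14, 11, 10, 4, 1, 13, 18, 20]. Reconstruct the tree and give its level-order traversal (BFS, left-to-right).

Inorder:  [1, 4, 10, 11, 13, 14, 18, 20]
Preorder: [14, 11, 10, 4, 1, 13, 18, 20]
Algorithm: preorder visits root first, so consume preorder in order;
for each root, split the current inorder slice at that value into
left-subtree inorder and right-subtree inorder, then recurse.
Recursive splits:
  root=14; inorder splits into left=[1, 4, 10, 11, 13], right=[18, 20]
  root=11; inorder splits into left=[1, 4, 10], right=[13]
  root=10; inorder splits into left=[1, 4], right=[]
  root=4; inorder splits into left=[1], right=[]
  root=1; inorder splits into left=[], right=[]
  root=13; inorder splits into left=[], right=[]
  root=18; inorder splits into left=[], right=[20]
  root=20; inorder splits into left=[], right=[]
Reconstructed level-order: [14, 11, 18, 10, 13, 20, 4, 1]


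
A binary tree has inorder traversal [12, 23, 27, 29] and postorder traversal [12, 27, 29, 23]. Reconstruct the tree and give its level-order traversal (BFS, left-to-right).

Inorder:   [12, 23, 27, 29]
Postorder: [12, 27, 29, 23]
Algorithm: postorder visits root last, so walk postorder right-to-left;
each value is the root of the current inorder slice — split it at that
value, recurse on the right subtree first, then the left.
Recursive splits:
  root=23; inorder splits into left=[12], right=[27, 29]
  root=29; inorder splits into left=[27], right=[]
  root=27; inorder splits into left=[], right=[]
  root=12; inorder splits into left=[], right=[]
Reconstructed level-order: [23, 12, 29, 27]


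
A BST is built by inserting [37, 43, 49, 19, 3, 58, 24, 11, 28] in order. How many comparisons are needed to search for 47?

Search path for 47: 37 -> 43 -> 49
Found: False
Comparisons: 3


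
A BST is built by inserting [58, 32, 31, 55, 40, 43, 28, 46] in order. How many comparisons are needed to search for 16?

Search path for 16: 58 -> 32 -> 31 -> 28
Found: False
Comparisons: 4


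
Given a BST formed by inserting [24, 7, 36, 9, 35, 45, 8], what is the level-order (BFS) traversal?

Tree insertion order: [24, 7, 36, 9, 35, 45, 8]
Tree (level-order array): [24, 7, 36, None, 9, 35, 45, 8]
BFS from the root, enqueuing left then right child of each popped node:
  queue [24] -> pop 24, enqueue [7, 36], visited so far: [24]
  queue [7, 36] -> pop 7, enqueue [9], visited so far: [24, 7]
  queue [36, 9] -> pop 36, enqueue [35, 45], visited so far: [24, 7, 36]
  queue [9, 35, 45] -> pop 9, enqueue [8], visited so far: [24, 7, 36, 9]
  queue [35, 45, 8] -> pop 35, enqueue [none], visited so far: [24, 7, 36, 9, 35]
  queue [45, 8] -> pop 45, enqueue [none], visited so far: [24, 7, 36, 9, 35, 45]
  queue [8] -> pop 8, enqueue [none], visited so far: [24, 7, 36, 9, 35, 45, 8]
Result: [24, 7, 36, 9, 35, 45, 8]


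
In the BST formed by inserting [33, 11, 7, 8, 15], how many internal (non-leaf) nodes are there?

Tree built from: [33, 11, 7, 8, 15]
Tree (level-order array): [33, 11, None, 7, 15, None, 8]
Rule: An internal node has at least one child.
Per-node child counts:
  node 33: 1 child(ren)
  node 11: 2 child(ren)
  node 7: 1 child(ren)
  node 8: 0 child(ren)
  node 15: 0 child(ren)
Matching nodes: [33, 11, 7]
Count of internal (non-leaf) nodes: 3


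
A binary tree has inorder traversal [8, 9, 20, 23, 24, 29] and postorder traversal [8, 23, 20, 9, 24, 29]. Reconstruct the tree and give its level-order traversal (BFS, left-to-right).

Inorder:   [8, 9, 20, 23, 24, 29]
Postorder: [8, 23, 20, 9, 24, 29]
Algorithm: postorder visits root last, so walk postorder right-to-left;
each value is the root of the current inorder slice — split it at that
value, recurse on the right subtree first, then the left.
Recursive splits:
  root=29; inorder splits into left=[8, 9, 20, 23, 24], right=[]
  root=24; inorder splits into left=[8, 9, 20, 23], right=[]
  root=9; inorder splits into left=[8], right=[20, 23]
  root=20; inorder splits into left=[], right=[23]
  root=23; inorder splits into left=[], right=[]
  root=8; inorder splits into left=[], right=[]
Reconstructed level-order: [29, 24, 9, 8, 20, 23]


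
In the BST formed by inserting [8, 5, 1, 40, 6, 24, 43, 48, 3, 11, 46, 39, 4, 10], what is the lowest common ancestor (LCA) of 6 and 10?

Tree insertion order: [8, 5, 1, 40, 6, 24, 43, 48, 3, 11, 46, 39, 4, 10]
Tree (level-order array): [8, 5, 40, 1, 6, 24, 43, None, 3, None, None, 11, 39, None, 48, None, 4, 10, None, None, None, 46]
In a BST, the LCA of p=6, q=10 is the first node v on the
root-to-leaf path with p <= v <= q (go left if both < v, right if both > v).
Walk from root:
  at 8: 6 <= 8 <= 10, this is the LCA
LCA = 8


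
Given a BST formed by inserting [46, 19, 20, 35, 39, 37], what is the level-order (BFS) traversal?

Tree insertion order: [46, 19, 20, 35, 39, 37]
Tree (level-order array): [46, 19, None, None, 20, None, 35, None, 39, 37]
BFS from the root, enqueuing left then right child of each popped node:
  queue [46] -> pop 46, enqueue [19], visited so far: [46]
  queue [19] -> pop 19, enqueue [20], visited so far: [46, 19]
  queue [20] -> pop 20, enqueue [35], visited so far: [46, 19, 20]
  queue [35] -> pop 35, enqueue [39], visited so far: [46, 19, 20, 35]
  queue [39] -> pop 39, enqueue [37], visited so far: [46, 19, 20, 35, 39]
  queue [37] -> pop 37, enqueue [none], visited so far: [46, 19, 20, 35, 39, 37]
Result: [46, 19, 20, 35, 39, 37]


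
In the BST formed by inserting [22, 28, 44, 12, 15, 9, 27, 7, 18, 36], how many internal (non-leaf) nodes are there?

Tree built from: [22, 28, 44, 12, 15, 9, 27, 7, 18, 36]
Tree (level-order array): [22, 12, 28, 9, 15, 27, 44, 7, None, None, 18, None, None, 36]
Rule: An internal node has at least one child.
Per-node child counts:
  node 22: 2 child(ren)
  node 12: 2 child(ren)
  node 9: 1 child(ren)
  node 7: 0 child(ren)
  node 15: 1 child(ren)
  node 18: 0 child(ren)
  node 28: 2 child(ren)
  node 27: 0 child(ren)
  node 44: 1 child(ren)
  node 36: 0 child(ren)
Matching nodes: [22, 12, 9, 15, 28, 44]
Count of internal (non-leaf) nodes: 6


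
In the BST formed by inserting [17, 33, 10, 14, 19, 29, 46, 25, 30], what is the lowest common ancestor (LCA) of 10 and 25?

Tree insertion order: [17, 33, 10, 14, 19, 29, 46, 25, 30]
Tree (level-order array): [17, 10, 33, None, 14, 19, 46, None, None, None, 29, None, None, 25, 30]
In a BST, the LCA of p=10, q=25 is the first node v on the
root-to-leaf path with p <= v <= q (go left if both < v, right if both > v).
Walk from root:
  at 17: 10 <= 17 <= 25, this is the LCA
LCA = 17


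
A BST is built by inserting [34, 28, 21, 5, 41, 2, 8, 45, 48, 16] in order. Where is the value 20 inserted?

Starting tree (level order): [34, 28, 41, 21, None, None, 45, 5, None, None, 48, 2, 8, None, None, None, None, None, 16]
Insertion path: 34 -> 28 -> 21 -> 5 -> 8 -> 16
Result: insert 20 as right child of 16
Final tree (level order): [34, 28, 41, 21, None, None, 45, 5, None, None, 48, 2, 8, None, None, None, None, None, 16, None, 20]


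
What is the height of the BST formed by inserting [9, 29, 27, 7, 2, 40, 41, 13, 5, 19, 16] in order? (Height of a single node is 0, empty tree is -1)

Insertion order: [9, 29, 27, 7, 2, 40, 41, 13, 5, 19, 16]
Tree (level-order array): [9, 7, 29, 2, None, 27, 40, None, 5, 13, None, None, 41, None, None, None, 19, None, None, 16]
Compute height bottom-up (empty subtree = -1):
  height(5) = 1 + max(-1, -1) = 0
  height(2) = 1 + max(-1, 0) = 1
  height(7) = 1 + max(1, -1) = 2
  height(16) = 1 + max(-1, -1) = 0
  height(19) = 1 + max(0, -1) = 1
  height(13) = 1 + max(-1, 1) = 2
  height(27) = 1 + max(2, -1) = 3
  height(41) = 1 + max(-1, -1) = 0
  height(40) = 1 + max(-1, 0) = 1
  height(29) = 1 + max(3, 1) = 4
  height(9) = 1 + max(2, 4) = 5
Height = 5


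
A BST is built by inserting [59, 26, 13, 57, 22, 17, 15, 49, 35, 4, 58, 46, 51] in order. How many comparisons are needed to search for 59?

Search path for 59: 59
Found: True
Comparisons: 1


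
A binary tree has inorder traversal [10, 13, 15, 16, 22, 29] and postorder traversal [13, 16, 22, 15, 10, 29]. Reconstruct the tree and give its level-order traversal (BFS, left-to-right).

Inorder:   [10, 13, 15, 16, 22, 29]
Postorder: [13, 16, 22, 15, 10, 29]
Algorithm: postorder visits root last, so walk postorder right-to-left;
each value is the root of the current inorder slice — split it at that
value, recurse on the right subtree first, then the left.
Recursive splits:
  root=29; inorder splits into left=[10, 13, 15, 16, 22], right=[]
  root=10; inorder splits into left=[], right=[13, 15, 16, 22]
  root=15; inorder splits into left=[13], right=[16, 22]
  root=22; inorder splits into left=[16], right=[]
  root=16; inorder splits into left=[], right=[]
  root=13; inorder splits into left=[], right=[]
Reconstructed level-order: [29, 10, 15, 13, 22, 16]


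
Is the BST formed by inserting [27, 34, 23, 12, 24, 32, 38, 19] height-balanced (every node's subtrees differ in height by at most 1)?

Tree (level-order array): [27, 23, 34, 12, 24, 32, 38, None, 19]
Definition: a tree is height-balanced if, at every node, |h(left) - h(right)| <= 1 (empty subtree has height -1).
Bottom-up per-node check:
  node 19: h_left=-1, h_right=-1, diff=0 [OK], height=0
  node 12: h_left=-1, h_right=0, diff=1 [OK], height=1
  node 24: h_left=-1, h_right=-1, diff=0 [OK], height=0
  node 23: h_left=1, h_right=0, diff=1 [OK], height=2
  node 32: h_left=-1, h_right=-1, diff=0 [OK], height=0
  node 38: h_left=-1, h_right=-1, diff=0 [OK], height=0
  node 34: h_left=0, h_right=0, diff=0 [OK], height=1
  node 27: h_left=2, h_right=1, diff=1 [OK], height=3
All nodes satisfy the balance condition.
Result: Balanced


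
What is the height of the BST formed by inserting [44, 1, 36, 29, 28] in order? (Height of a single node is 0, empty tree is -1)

Insertion order: [44, 1, 36, 29, 28]
Tree (level-order array): [44, 1, None, None, 36, 29, None, 28]
Compute height bottom-up (empty subtree = -1):
  height(28) = 1 + max(-1, -1) = 0
  height(29) = 1 + max(0, -1) = 1
  height(36) = 1 + max(1, -1) = 2
  height(1) = 1 + max(-1, 2) = 3
  height(44) = 1 + max(3, -1) = 4
Height = 4


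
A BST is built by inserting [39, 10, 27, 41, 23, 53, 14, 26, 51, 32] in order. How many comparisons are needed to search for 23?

Search path for 23: 39 -> 10 -> 27 -> 23
Found: True
Comparisons: 4


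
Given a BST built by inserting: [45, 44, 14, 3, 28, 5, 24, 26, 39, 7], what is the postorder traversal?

Tree insertion order: [45, 44, 14, 3, 28, 5, 24, 26, 39, 7]
Tree (level-order array): [45, 44, None, 14, None, 3, 28, None, 5, 24, 39, None, 7, None, 26]
Postorder traversal: [7, 5, 3, 26, 24, 39, 28, 14, 44, 45]


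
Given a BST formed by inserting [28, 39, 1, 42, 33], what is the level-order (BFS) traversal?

Tree insertion order: [28, 39, 1, 42, 33]
Tree (level-order array): [28, 1, 39, None, None, 33, 42]
BFS from the root, enqueuing left then right child of each popped node:
  queue [28] -> pop 28, enqueue [1, 39], visited so far: [28]
  queue [1, 39] -> pop 1, enqueue [none], visited so far: [28, 1]
  queue [39] -> pop 39, enqueue [33, 42], visited so far: [28, 1, 39]
  queue [33, 42] -> pop 33, enqueue [none], visited so far: [28, 1, 39, 33]
  queue [42] -> pop 42, enqueue [none], visited so far: [28, 1, 39, 33, 42]
Result: [28, 1, 39, 33, 42]


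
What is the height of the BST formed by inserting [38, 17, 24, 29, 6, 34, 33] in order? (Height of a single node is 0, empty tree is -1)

Insertion order: [38, 17, 24, 29, 6, 34, 33]
Tree (level-order array): [38, 17, None, 6, 24, None, None, None, 29, None, 34, 33]
Compute height bottom-up (empty subtree = -1):
  height(6) = 1 + max(-1, -1) = 0
  height(33) = 1 + max(-1, -1) = 0
  height(34) = 1 + max(0, -1) = 1
  height(29) = 1 + max(-1, 1) = 2
  height(24) = 1 + max(-1, 2) = 3
  height(17) = 1 + max(0, 3) = 4
  height(38) = 1 + max(4, -1) = 5
Height = 5


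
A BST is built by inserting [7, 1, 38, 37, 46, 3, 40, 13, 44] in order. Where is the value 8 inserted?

Starting tree (level order): [7, 1, 38, None, 3, 37, 46, None, None, 13, None, 40, None, None, None, None, 44]
Insertion path: 7 -> 38 -> 37 -> 13
Result: insert 8 as left child of 13
Final tree (level order): [7, 1, 38, None, 3, 37, 46, None, None, 13, None, 40, None, 8, None, None, 44]


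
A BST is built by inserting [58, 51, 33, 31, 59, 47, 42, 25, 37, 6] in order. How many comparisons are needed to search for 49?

Search path for 49: 58 -> 51 -> 33 -> 47
Found: False
Comparisons: 4


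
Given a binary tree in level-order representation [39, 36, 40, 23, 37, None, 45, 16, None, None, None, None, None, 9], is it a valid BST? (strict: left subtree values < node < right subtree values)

Level-order array: [39, 36, 40, 23, 37, None, 45, 16, None, None, None, None, None, 9]
Validate using subtree bounds (lo, hi): at each node, require lo < value < hi,
then recurse left with hi=value and right with lo=value.
Preorder trace (stopping at first violation):
  at node 39 with bounds (-inf, +inf): OK
  at node 36 with bounds (-inf, 39): OK
  at node 23 with bounds (-inf, 36): OK
  at node 16 with bounds (-inf, 23): OK
  at node 9 with bounds (-inf, 16): OK
  at node 37 with bounds (36, 39): OK
  at node 40 with bounds (39, +inf): OK
  at node 45 with bounds (40, +inf): OK
No violation found at any node.
Result: Valid BST


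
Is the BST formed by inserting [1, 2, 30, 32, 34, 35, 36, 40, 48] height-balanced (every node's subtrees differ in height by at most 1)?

Tree (level-order array): [1, None, 2, None, 30, None, 32, None, 34, None, 35, None, 36, None, 40, None, 48]
Definition: a tree is height-balanced if, at every node, |h(left) - h(right)| <= 1 (empty subtree has height -1).
Bottom-up per-node check:
  node 48: h_left=-1, h_right=-1, diff=0 [OK], height=0
  node 40: h_left=-1, h_right=0, diff=1 [OK], height=1
  node 36: h_left=-1, h_right=1, diff=2 [FAIL (|-1-1|=2 > 1)], height=2
  node 35: h_left=-1, h_right=2, diff=3 [FAIL (|-1-2|=3 > 1)], height=3
  node 34: h_left=-1, h_right=3, diff=4 [FAIL (|-1-3|=4 > 1)], height=4
  node 32: h_left=-1, h_right=4, diff=5 [FAIL (|-1-4|=5 > 1)], height=5
  node 30: h_left=-1, h_right=5, diff=6 [FAIL (|-1-5|=6 > 1)], height=6
  node 2: h_left=-1, h_right=6, diff=7 [FAIL (|-1-6|=7 > 1)], height=7
  node 1: h_left=-1, h_right=7, diff=8 [FAIL (|-1-7|=8 > 1)], height=8
Node 36 violates the condition: |-1 - 1| = 2 > 1.
Result: Not balanced


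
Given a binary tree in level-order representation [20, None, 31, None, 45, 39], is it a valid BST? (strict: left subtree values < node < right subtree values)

Level-order array: [20, None, 31, None, 45, 39]
Validate using subtree bounds (lo, hi): at each node, require lo < value < hi,
then recurse left with hi=value and right with lo=value.
Preorder trace (stopping at first violation):
  at node 20 with bounds (-inf, +inf): OK
  at node 31 with bounds (20, +inf): OK
  at node 45 with bounds (31, +inf): OK
  at node 39 with bounds (31, 45): OK
No violation found at any node.
Result: Valid BST


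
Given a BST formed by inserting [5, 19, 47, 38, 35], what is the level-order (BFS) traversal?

Tree insertion order: [5, 19, 47, 38, 35]
Tree (level-order array): [5, None, 19, None, 47, 38, None, 35]
BFS from the root, enqueuing left then right child of each popped node:
  queue [5] -> pop 5, enqueue [19], visited so far: [5]
  queue [19] -> pop 19, enqueue [47], visited so far: [5, 19]
  queue [47] -> pop 47, enqueue [38], visited so far: [5, 19, 47]
  queue [38] -> pop 38, enqueue [35], visited so far: [5, 19, 47, 38]
  queue [35] -> pop 35, enqueue [none], visited so far: [5, 19, 47, 38, 35]
Result: [5, 19, 47, 38, 35]


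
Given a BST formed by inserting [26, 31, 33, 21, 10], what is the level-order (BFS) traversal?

Tree insertion order: [26, 31, 33, 21, 10]
Tree (level-order array): [26, 21, 31, 10, None, None, 33]
BFS from the root, enqueuing left then right child of each popped node:
  queue [26] -> pop 26, enqueue [21, 31], visited so far: [26]
  queue [21, 31] -> pop 21, enqueue [10], visited so far: [26, 21]
  queue [31, 10] -> pop 31, enqueue [33], visited so far: [26, 21, 31]
  queue [10, 33] -> pop 10, enqueue [none], visited so far: [26, 21, 31, 10]
  queue [33] -> pop 33, enqueue [none], visited so far: [26, 21, 31, 10, 33]
Result: [26, 21, 31, 10, 33]


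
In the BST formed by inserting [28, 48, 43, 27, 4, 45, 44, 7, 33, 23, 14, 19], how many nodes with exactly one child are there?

Tree built from: [28, 48, 43, 27, 4, 45, 44, 7, 33, 23, 14, 19]
Tree (level-order array): [28, 27, 48, 4, None, 43, None, None, 7, 33, 45, None, 23, None, None, 44, None, 14, None, None, None, None, 19]
Rule: These are nodes with exactly 1 non-null child.
Per-node child counts:
  node 28: 2 child(ren)
  node 27: 1 child(ren)
  node 4: 1 child(ren)
  node 7: 1 child(ren)
  node 23: 1 child(ren)
  node 14: 1 child(ren)
  node 19: 0 child(ren)
  node 48: 1 child(ren)
  node 43: 2 child(ren)
  node 33: 0 child(ren)
  node 45: 1 child(ren)
  node 44: 0 child(ren)
Matching nodes: [27, 4, 7, 23, 14, 48, 45]
Count of nodes with exactly one child: 7


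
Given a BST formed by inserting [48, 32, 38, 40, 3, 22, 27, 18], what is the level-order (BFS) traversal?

Tree insertion order: [48, 32, 38, 40, 3, 22, 27, 18]
Tree (level-order array): [48, 32, None, 3, 38, None, 22, None, 40, 18, 27]
BFS from the root, enqueuing left then right child of each popped node:
  queue [48] -> pop 48, enqueue [32], visited so far: [48]
  queue [32] -> pop 32, enqueue [3, 38], visited so far: [48, 32]
  queue [3, 38] -> pop 3, enqueue [22], visited so far: [48, 32, 3]
  queue [38, 22] -> pop 38, enqueue [40], visited so far: [48, 32, 3, 38]
  queue [22, 40] -> pop 22, enqueue [18, 27], visited so far: [48, 32, 3, 38, 22]
  queue [40, 18, 27] -> pop 40, enqueue [none], visited so far: [48, 32, 3, 38, 22, 40]
  queue [18, 27] -> pop 18, enqueue [none], visited so far: [48, 32, 3, 38, 22, 40, 18]
  queue [27] -> pop 27, enqueue [none], visited so far: [48, 32, 3, 38, 22, 40, 18, 27]
Result: [48, 32, 3, 38, 22, 40, 18, 27]


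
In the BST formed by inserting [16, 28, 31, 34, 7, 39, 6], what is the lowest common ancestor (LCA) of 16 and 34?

Tree insertion order: [16, 28, 31, 34, 7, 39, 6]
Tree (level-order array): [16, 7, 28, 6, None, None, 31, None, None, None, 34, None, 39]
In a BST, the LCA of p=16, q=34 is the first node v on the
root-to-leaf path with p <= v <= q (go left if both < v, right if both > v).
Walk from root:
  at 16: 16 <= 16 <= 34, this is the LCA
LCA = 16


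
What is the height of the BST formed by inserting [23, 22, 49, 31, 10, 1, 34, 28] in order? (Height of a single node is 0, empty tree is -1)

Insertion order: [23, 22, 49, 31, 10, 1, 34, 28]
Tree (level-order array): [23, 22, 49, 10, None, 31, None, 1, None, 28, 34]
Compute height bottom-up (empty subtree = -1):
  height(1) = 1 + max(-1, -1) = 0
  height(10) = 1 + max(0, -1) = 1
  height(22) = 1 + max(1, -1) = 2
  height(28) = 1 + max(-1, -1) = 0
  height(34) = 1 + max(-1, -1) = 0
  height(31) = 1 + max(0, 0) = 1
  height(49) = 1 + max(1, -1) = 2
  height(23) = 1 + max(2, 2) = 3
Height = 3


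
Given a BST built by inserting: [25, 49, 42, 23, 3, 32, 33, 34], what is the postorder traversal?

Tree insertion order: [25, 49, 42, 23, 3, 32, 33, 34]
Tree (level-order array): [25, 23, 49, 3, None, 42, None, None, None, 32, None, None, 33, None, 34]
Postorder traversal: [3, 23, 34, 33, 32, 42, 49, 25]


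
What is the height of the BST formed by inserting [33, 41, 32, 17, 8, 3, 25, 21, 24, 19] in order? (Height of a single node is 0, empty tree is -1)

Insertion order: [33, 41, 32, 17, 8, 3, 25, 21, 24, 19]
Tree (level-order array): [33, 32, 41, 17, None, None, None, 8, 25, 3, None, 21, None, None, None, 19, 24]
Compute height bottom-up (empty subtree = -1):
  height(3) = 1 + max(-1, -1) = 0
  height(8) = 1 + max(0, -1) = 1
  height(19) = 1 + max(-1, -1) = 0
  height(24) = 1 + max(-1, -1) = 0
  height(21) = 1 + max(0, 0) = 1
  height(25) = 1 + max(1, -1) = 2
  height(17) = 1 + max(1, 2) = 3
  height(32) = 1 + max(3, -1) = 4
  height(41) = 1 + max(-1, -1) = 0
  height(33) = 1 + max(4, 0) = 5
Height = 5


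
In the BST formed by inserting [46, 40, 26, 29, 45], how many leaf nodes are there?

Tree built from: [46, 40, 26, 29, 45]
Tree (level-order array): [46, 40, None, 26, 45, None, 29]
Rule: A leaf has 0 children.
Per-node child counts:
  node 46: 1 child(ren)
  node 40: 2 child(ren)
  node 26: 1 child(ren)
  node 29: 0 child(ren)
  node 45: 0 child(ren)
Matching nodes: [29, 45]
Count of leaf nodes: 2


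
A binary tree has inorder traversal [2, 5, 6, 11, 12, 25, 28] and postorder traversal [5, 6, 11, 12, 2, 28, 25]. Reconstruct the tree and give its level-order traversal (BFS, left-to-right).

Inorder:   [2, 5, 6, 11, 12, 25, 28]
Postorder: [5, 6, 11, 12, 2, 28, 25]
Algorithm: postorder visits root last, so walk postorder right-to-left;
each value is the root of the current inorder slice — split it at that
value, recurse on the right subtree first, then the left.
Recursive splits:
  root=25; inorder splits into left=[2, 5, 6, 11, 12], right=[28]
  root=28; inorder splits into left=[], right=[]
  root=2; inorder splits into left=[], right=[5, 6, 11, 12]
  root=12; inorder splits into left=[5, 6, 11], right=[]
  root=11; inorder splits into left=[5, 6], right=[]
  root=6; inorder splits into left=[5], right=[]
  root=5; inorder splits into left=[], right=[]
Reconstructed level-order: [25, 2, 28, 12, 11, 6, 5]


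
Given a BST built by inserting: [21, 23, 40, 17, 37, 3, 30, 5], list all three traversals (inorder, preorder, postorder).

Tree insertion order: [21, 23, 40, 17, 37, 3, 30, 5]
Tree (level-order array): [21, 17, 23, 3, None, None, 40, None, 5, 37, None, None, None, 30]
Inorder (L, root, R): [3, 5, 17, 21, 23, 30, 37, 40]
Preorder (root, L, R): [21, 17, 3, 5, 23, 40, 37, 30]
Postorder (L, R, root): [5, 3, 17, 30, 37, 40, 23, 21]


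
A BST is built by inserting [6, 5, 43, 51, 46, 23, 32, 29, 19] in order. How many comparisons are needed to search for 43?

Search path for 43: 6 -> 43
Found: True
Comparisons: 2


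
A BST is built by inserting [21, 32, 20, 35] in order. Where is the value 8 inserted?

Starting tree (level order): [21, 20, 32, None, None, None, 35]
Insertion path: 21 -> 20
Result: insert 8 as left child of 20
Final tree (level order): [21, 20, 32, 8, None, None, 35]


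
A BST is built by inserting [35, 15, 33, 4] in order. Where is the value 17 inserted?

Starting tree (level order): [35, 15, None, 4, 33]
Insertion path: 35 -> 15 -> 33
Result: insert 17 as left child of 33
Final tree (level order): [35, 15, None, 4, 33, None, None, 17]


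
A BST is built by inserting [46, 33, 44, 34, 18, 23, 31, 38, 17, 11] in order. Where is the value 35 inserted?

Starting tree (level order): [46, 33, None, 18, 44, 17, 23, 34, None, 11, None, None, 31, None, 38]
Insertion path: 46 -> 33 -> 44 -> 34 -> 38
Result: insert 35 as left child of 38
Final tree (level order): [46, 33, None, 18, 44, 17, 23, 34, None, 11, None, None, 31, None, 38, None, None, None, None, 35]


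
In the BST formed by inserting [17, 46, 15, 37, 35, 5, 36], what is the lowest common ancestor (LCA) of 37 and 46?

Tree insertion order: [17, 46, 15, 37, 35, 5, 36]
Tree (level-order array): [17, 15, 46, 5, None, 37, None, None, None, 35, None, None, 36]
In a BST, the LCA of p=37, q=46 is the first node v on the
root-to-leaf path with p <= v <= q (go left if both < v, right if both > v).
Walk from root:
  at 17: both 37 and 46 > 17, go right
  at 46: 37 <= 46 <= 46, this is the LCA
LCA = 46


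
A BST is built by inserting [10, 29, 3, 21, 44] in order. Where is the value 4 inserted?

Starting tree (level order): [10, 3, 29, None, None, 21, 44]
Insertion path: 10 -> 3
Result: insert 4 as right child of 3
Final tree (level order): [10, 3, 29, None, 4, 21, 44]


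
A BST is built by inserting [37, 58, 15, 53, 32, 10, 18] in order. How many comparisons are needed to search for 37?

Search path for 37: 37
Found: True
Comparisons: 1


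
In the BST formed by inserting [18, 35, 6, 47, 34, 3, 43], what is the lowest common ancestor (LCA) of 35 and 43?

Tree insertion order: [18, 35, 6, 47, 34, 3, 43]
Tree (level-order array): [18, 6, 35, 3, None, 34, 47, None, None, None, None, 43]
In a BST, the LCA of p=35, q=43 is the first node v on the
root-to-leaf path with p <= v <= q (go left if both < v, right if both > v).
Walk from root:
  at 18: both 35 and 43 > 18, go right
  at 35: 35 <= 35 <= 43, this is the LCA
LCA = 35


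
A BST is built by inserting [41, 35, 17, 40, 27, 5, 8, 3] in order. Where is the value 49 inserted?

Starting tree (level order): [41, 35, None, 17, 40, 5, 27, None, None, 3, 8]
Insertion path: 41
Result: insert 49 as right child of 41
Final tree (level order): [41, 35, 49, 17, 40, None, None, 5, 27, None, None, 3, 8]


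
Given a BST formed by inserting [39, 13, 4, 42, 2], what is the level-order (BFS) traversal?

Tree insertion order: [39, 13, 4, 42, 2]
Tree (level-order array): [39, 13, 42, 4, None, None, None, 2]
BFS from the root, enqueuing left then right child of each popped node:
  queue [39] -> pop 39, enqueue [13, 42], visited so far: [39]
  queue [13, 42] -> pop 13, enqueue [4], visited so far: [39, 13]
  queue [42, 4] -> pop 42, enqueue [none], visited so far: [39, 13, 42]
  queue [4] -> pop 4, enqueue [2], visited so far: [39, 13, 42, 4]
  queue [2] -> pop 2, enqueue [none], visited so far: [39, 13, 42, 4, 2]
Result: [39, 13, 42, 4, 2]


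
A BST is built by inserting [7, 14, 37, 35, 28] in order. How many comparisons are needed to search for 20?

Search path for 20: 7 -> 14 -> 37 -> 35 -> 28
Found: False
Comparisons: 5


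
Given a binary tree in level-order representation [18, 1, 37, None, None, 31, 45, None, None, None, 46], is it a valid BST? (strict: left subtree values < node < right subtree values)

Level-order array: [18, 1, 37, None, None, 31, 45, None, None, None, 46]
Validate using subtree bounds (lo, hi): at each node, require lo < value < hi,
then recurse left with hi=value and right with lo=value.
Preorder trace (stopping at first violation):
  at node 18 with bounds (-inf, +inf): OK
  at node 1 with bounds (-inf, 18): OK
  at node 37 with bounds (18, +inf): OK
  at node 31 with bounds (18, 37): OK
  at node 45 with bounds (37, +inf): OK
  at node 46 with bounds (45, +inf): OK
No violation found at any node.
Result: Valid BST


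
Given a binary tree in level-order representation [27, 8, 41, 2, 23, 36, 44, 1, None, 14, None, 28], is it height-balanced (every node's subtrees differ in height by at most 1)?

Tree (level-order array): [27, 8, 41, 2, 23, 36, 44, 1, None, 14, None, 28]
Definition: a tree is height-balanced if, at every node, |h(left) - h(right)| <= 1 (empty subtree has height -1).
Bottom-up per-node check:
  node 1: h_left=-1, h_right=-1, diff=0 [OK], height=0
  node 2: h_left=0, h_right=-1, diff=1 [OK], height=1
  node 14: h_left=-1, h_right=-1, diff=0 [OK], height=0
  node 23: h_left=0, h_right=-1, diff=1 [OK], height=1
  node 8: h_left=1, h_right=1, diff=0 [OK], height=2
  node 28: h_left=-1, h_right=-1, diff=0 [OK], height=0
  node 36: h_left=0, h_right=-1, diff=1 [OK], height=1
  node 44: h_left=-1, h_right=-1, diff=0 [OK], height=0
  node 41: h_left=1, h_right=0, diff=1 [OK], height=2
  node 27: h_left=2, h_right=2, diff=0 [OK], height=3
All nodes satisfy the balance condition.
Result: Balanced


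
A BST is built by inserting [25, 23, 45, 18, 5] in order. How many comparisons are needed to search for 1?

Search path for 1: 25 -> 23 -> 18 -> 5
Found: False
Comparisons: 4


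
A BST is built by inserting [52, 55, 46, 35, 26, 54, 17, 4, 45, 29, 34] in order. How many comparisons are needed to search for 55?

Search path for 55: 52 -> 55
Found: True
Comparisons: 2


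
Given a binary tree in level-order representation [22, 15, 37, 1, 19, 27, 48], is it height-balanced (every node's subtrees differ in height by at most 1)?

Tree (level-order array): [22, 15, 37, 1, 19, 27, 48]
Definition: a tree is height-balanced if, at every node, |h(left) - h(right)| <= 1 (empty subtree has height -1).
Bottom-up per-node check:
  node 1: h_left=-1, h_right=-1, diff=0 [OK], height=0
  node 19: h_left=-1, h_right=-1, diff=0 [OK], height=0
  node 15: h_left=0, h_right=0, diff=0 [OK], height=1
  node 27: h_left=-1, h_right=-1, diff=0 [OK], height=0
  node 48: h_left=-1, h_right=-1, diff=0 [OK], height=0
  node 37: h_left=0, h_right=0, diff=0 [OK], height=1
  node 22: h_left=1, h_right=1, diff=0 [OK], height=2
All nodes satisfy the balance condition.
Result: Balanced


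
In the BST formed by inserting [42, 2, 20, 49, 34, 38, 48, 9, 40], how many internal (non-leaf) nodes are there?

Tree built from: [42, 2, 20, 49, 34, 38, 48, 9, 40]
Tree (level-order array): [42, 2, 49, None, 20, 48, None, 9, 34, None, None, None, None, None, 38, None, 40]
Rule: An internal node has at least one child.
Per-node child counts:
  node 42: 2 child(ren)
  node 2: 1 child(ren)
  node 20: 2 child(ren)
  node 9: 0 child(ren)
  node 34: 1 child(ren)
  node 38: 1 child(ren)
  node 40: 0 child(ren)
  node 49: 1 child(ren)
  node 48: 0 child(ren)
Matching nodes: [42, 2, 20, 34, 38, 49]
Count of internal (non-leaf) nodes: 6


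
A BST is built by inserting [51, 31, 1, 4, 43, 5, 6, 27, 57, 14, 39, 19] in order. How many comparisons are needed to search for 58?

Search path for 58: 51 -> 57
Found: False
Comparisons: 2


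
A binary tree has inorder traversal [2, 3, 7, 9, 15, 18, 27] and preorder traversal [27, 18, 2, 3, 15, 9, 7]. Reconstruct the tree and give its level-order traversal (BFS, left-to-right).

Inorder:  [2, 3, 7, 9, 15, 18, 27]
Preorder: [27, 18, 2, 3, 15, 9, 7]
Algorithm: preorder visits root first, so consume preorder in order;
for each root, split the current inorder slice at that value into
left-subtree inorder and right-subtree inorder, then recurse.
Recursive splits:
  root=27; inorder splits into left=[2, 3, 7, 9, 15, 18], right=[]
  root=18; inorder splits into left=[2, 3, 7, 9, 15], right=[]
  root=2; inorder splits into left=[], right=[3, 7, 9, 15]
  root=3; inorder splits into left=[], right=[7, 9, 15]
  root=15; inorder splits into left=[7, 9], right=[]
  root=9; inorder splits into left=[7], right=[]
  root=7; inorder splits into left=[], right=[]
Reconstructed level-order: [27, 18, 2, 3, 15, 9, 7]


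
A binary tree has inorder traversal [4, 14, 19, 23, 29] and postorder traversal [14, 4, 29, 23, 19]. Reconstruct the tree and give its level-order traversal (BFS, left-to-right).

Inorder:   [4, 14, 19, 23, 29]
Postorder: [14, 4, 29, 23, 19]
Algorithm: postorder visits root last, so walk postorder right-to-left;
each value is the root of the current inorder slice — split it at that
value, recurse on the right subtree first, then the left.
Recursive splits:
  root=19; inorder splits into left=[4, 14], right=[23, 29]
  root=23; inorder splits into left=[], right=[29]
  root=29; inorder splits into left=[], right=[]
  root=4; inorder splits into left=[], right=[14]
  root=14; inorder splits into left=[], right=[]
Reconstructed level-order: [19, 4, 23, 14, 29]


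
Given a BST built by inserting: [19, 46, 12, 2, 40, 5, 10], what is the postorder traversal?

Tree insertion order: [19, 46, 12, 2, 40, 5, 10]
Tree (level-order array): [19, 12, 46, 2, None, 40, None, None, 5, None, None, None, 10]
Postorder traversal: [10, 5, 2, 12, 40, 46, 19]


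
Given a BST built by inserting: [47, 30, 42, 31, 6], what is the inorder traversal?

Tree insertion order: [47, 30, 42, 31, 6]
Tree (level-order array): [47, 30, None, 6, 42, None, None, 31]
Inorder traversal: [6, 30, 31, 42, 47]


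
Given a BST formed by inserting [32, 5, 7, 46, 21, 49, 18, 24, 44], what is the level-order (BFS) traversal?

Tree insertion order: [32, 5, 7, 46, 21, 49, 18, 24, 44]
Tree (level-order array): [32, 5, 46, None, 7, 44, 49, None, 21, None, None, None, None, 18, 24]
BFS from the root, enqueuing left then right child of each popped node:
  queue [32] -> pop 32, enqueue [5, 46], visited so far: [32]
  queue [5, 46] -> pop 5, enqueue [7], visited so far: [32, 5]
  queue [46, 7] -> pop 46, enqueue [44, 49], visited so far: [32, 5, 46]
  queue [7, 44, 49] -> pop 7, enqueue [21], visited so far: [32, 5, 46, 7]
  queue [44, 49, 21] -> pop 44, enqueue [none], visited so far: [32, 5, 46, 7, 44]
  queue [49, 21] -> pop 49, enqueue [none], visited so far: [32, 5, 46, 7, 44, 49]
  queue [21] -> pop 21, enqueue [18, 24], visited so far: [32, 5, 46, 7, 44, 49, 21]
  queue [18, 24] -> pop 18, enqueue [none], visited so far: [32, 5, 46, 7, 44, 49, 21, 18]
  queue [24] -> pop 24, enqueue [none], visited so far: [32, 5, 46, 7, 44, 49, 21, 18, 24]
Result: [32, 5, 46, 7, 44, 49, 21, 18, 24]


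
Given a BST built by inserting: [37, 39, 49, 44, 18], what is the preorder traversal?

Tree insertion order: [37, 39, 49, 44, 18]
Tree (level-order array): [37, 18, 39, None, None, None, 49, 44]
Preorder traversal: [37, 18, 39, 49, 44]


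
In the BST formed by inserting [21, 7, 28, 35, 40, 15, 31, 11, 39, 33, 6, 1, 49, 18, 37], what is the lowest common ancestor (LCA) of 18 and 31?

Tree insertion order: [21, 7, 28, 35, 40, 15, 31, 11, 39, 33, 6, 1, 49, 18, 37]
Tree (level-order array): [21, 7, 28, 6, 15, None, 35, 1, None, 11, 18, 31, 40, None, None, None, None, None, None, None, 33, 39, 49, None, None, 37]
In a BST, the LCA of p=18, q=31 is the first node v on the
root-to-leaf path with p <= v <= q (go left if both < v, right if both > v).
Walk from root:
  at 21: 18 <= 21 <= 31, this is the LCA
LCA = 21


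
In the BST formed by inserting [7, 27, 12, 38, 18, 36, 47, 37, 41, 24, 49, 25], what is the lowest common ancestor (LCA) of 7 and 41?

Tree insertion order: [7, 27, 12, 38, 18, 36, 47, 37, 41, 24, 49, 25]
Tree (level-order array): [7, None, 27, 12, 38, None, 18, 36, 47, None, 24, None, 37, 41, 49, None, 25]
In a BST, the LCA of p=7, q=41 is the first node v on the
root-to-leaf path with p <= v <= q (go left if both < v, right if both > v).
Walk from root:
  at 7: 7 <= 7 <= 41, this is the LCA
LCA = 7


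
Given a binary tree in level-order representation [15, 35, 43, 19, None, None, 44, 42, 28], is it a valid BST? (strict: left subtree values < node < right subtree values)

Level-order array: [15, 35, 43, 19, None, None, 44, 42, 28]
Validate using subtree bounds (lo, hi): at each node, require lo < value < hi,
then recurse left with hi=value and right with lo=value.
Preorder trace (stopping at first violation):
  at node 15 with bounds (-inf, +inf): OK
  at node 35 with bounds (-inf, 15): VIOLATION
Node 35 violates its bound: not (-inf < 35 < 15).
Result: Not a valid BST


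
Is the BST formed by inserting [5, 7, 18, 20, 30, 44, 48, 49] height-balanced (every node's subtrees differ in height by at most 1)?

Tree (level-order array): [5, None, 7, None, 18, None, 20, None, 30, None, 44, None, 48, None, 49]
Definition: a tree is height-balanced if, at every node, |h(left) - h(right)| <= 1 (empty subtree has height -1).
Bottom-up per-node check:
  node 49: h_left=-1, h_right=-1, diff=0 [OK], height=0
  node 48: h_left=-1, h_right=0, diff=1 [OK], height=1
  node 44: h_left=-1, h_right=1, diff=2 [FAIL (|-1-1|=2 > 1)], height=2
  node 30: h_left=-1, h_right=2, diff=3 [FAIL (|-1-2|=3 > 1)], height=3
  node 20: h_left=-1, h_right=3, diff=4 [FAIL (|-1-3|=4 > 1)], height=4
  node 18: h_left=-1, h_right=4, diff=5 [FAIL (|-1-4|=5 > 1)], height=5
  node 7: h_left=-1, h_right=5, diff=6 [FAIL (|-1-5|=6 > 1)], height=6
  node 5: h_left=-1, h_right=6, diff=7 [FAIL (|-1-6|=7 > 1)], height=7
Node 44 violates the condition: |-1 - 1| = 2 > 1.
Result: Not balanced


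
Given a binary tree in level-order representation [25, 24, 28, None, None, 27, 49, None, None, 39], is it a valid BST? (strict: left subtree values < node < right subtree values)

Level-order array: [25, 24, 28, None, None, 27, 49, None, None, 39]
Validate using subtree bounds (lo, hi): at each node, require lo < value < hi,
then recurse left with hi=value and right with lo=value.
Preorder trace (stopping at first violation):
  at node 25 with bounds (-inf, +inf): OK
  at node 24 with bounds (-inf, 25): OK
  at node 28 with bounds (25, +inf): OK
  at node 27 with bounds (25, 28): OK
  at node 49 with bounds (28, +inf): OK
  at node 39 with bounds (28, 49): OK
No violation found at any node.
Result: Valid BST


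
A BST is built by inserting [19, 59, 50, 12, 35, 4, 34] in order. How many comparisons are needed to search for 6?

Search path for 6: 19 -> 12 -> 4
Found: False
Comparisons: 3


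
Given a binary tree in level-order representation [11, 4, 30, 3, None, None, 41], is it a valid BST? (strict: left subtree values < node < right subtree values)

Level-order array: [11, 4, 30, 3, None, None, 41]
Validate using subtree bounds (lo, hi): at each node, require lo < value < hi,
then recurse left with hi=value and right with lo=value.
Preorder trace (stopping at first violation):
  at node 11 with bounds (-inf, +inf): OK
  at node 4 with bounds (-inf, 11): OK
  at node 3 with bounds (-inf, 4): OK
  at node 30 with bounds (11, +inf): OK
  at node 41 with bounds (30, +inf): OK
No violation found at any node.
Result: Valid BST


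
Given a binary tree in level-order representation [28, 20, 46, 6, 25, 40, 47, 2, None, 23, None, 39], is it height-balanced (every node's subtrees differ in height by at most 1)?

Tree (level-order array): [28, 20, 46, 6, 25, 40, 47, 2, None, 23, None, 39]
Definition: a tree is height-balanced if, at every node, |h(left) - h(right)| <= 1 (empty subtree has height -1).
Bottom-up per-node check:
  node 2: h_left=-1, h_right=-1, diff=0 [OK], height=0
  node 6: h_left=0, h_right=-1, diff=1 [OK], height=1
  node 23: h_left=-1, h_right=-1, diff=0 [OK], height=0
  node 25: h_left=0, h_right=-1, diff=1 [OK], height=1
  node 20: h_left=1, h_right=1, diff=0 [OK], height=2
  node 39: h_left=-1, h_right=-1, diff=0 [OK], height=0
  node 40: h_left=0, h_right=-1, diff=1 [OK], height=1
  node 47: h_left=-1, h_right=-1, diff=0 [OK], height=0
  node 46: h_left=1, h_right=0, diff=1 [OK], height=2
  node 28: h_left=2, h_right=2, diff=0 [OK], height=3
All nodes satisfy the balance condition.
Result: Balanced
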